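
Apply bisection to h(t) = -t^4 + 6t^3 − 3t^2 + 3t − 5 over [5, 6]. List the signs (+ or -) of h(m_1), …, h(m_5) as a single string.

m = 5.5, h(m) = 3.9375 (+); new bracket [5.5, 6]
m = 5.75, h(m) = -39.410156 (−); new bracket [5.5, 5.75]
m = 5.625, h(m) = -16.304932 (−); new bracket [5.5, 5.625]
m = 5.5625, h(m) = -5.8379 (−); new bracket [5.5, 5.5625]
m = 5.53125, h(m) = -0.8652 (−); new bracket [5.5, 5.53125]

+----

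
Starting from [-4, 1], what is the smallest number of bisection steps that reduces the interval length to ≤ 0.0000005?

24

Width after n steps is 5/2^n. Need 2^n ≥ 5/0.0000005 = 10000000.
2^23 = 8388608 < 10000000 ≤ 2^24 = 16777216, so n = 24.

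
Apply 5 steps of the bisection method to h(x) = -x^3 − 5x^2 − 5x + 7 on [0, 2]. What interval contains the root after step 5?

[0.75, 0.8125]

h(1) = -4 < 0, so the root lies in [0, 1]
h(0.5) = 3.125 > 0, so the root lies in [0.5, 1]
h(0.75) = 0.015625 > 0, so the root lies in [0.75, 1]
h(0.875) = -1.873 < 0, so the root lies in [0.75, 0.875]
h(0.8125) = -0.8997 < 0, so the root lies in [0.75, 0.8125]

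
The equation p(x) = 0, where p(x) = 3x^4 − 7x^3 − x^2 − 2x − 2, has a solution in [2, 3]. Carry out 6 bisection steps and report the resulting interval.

[2.59375, 2.609375]

p(2.5) = -5.4375 < 0, so the root lies in [2.5, 3]
p(2.75) = 10.933594 > 0, so the root lies in [2.5, 2.75]
p(2.625) = 1.686279 > 0, so the root lies in [2.5, 2.625]
p(2.5625) = -2.1232 < 0, so the root lies in [2.5625, 2.625]
p(2.59375) = -0.2826 < 0, so the root lies in [2.59375, 2.625]
p(2.609375) = 0.6856 > 0, so the root lies in [2.59375, 2.609375]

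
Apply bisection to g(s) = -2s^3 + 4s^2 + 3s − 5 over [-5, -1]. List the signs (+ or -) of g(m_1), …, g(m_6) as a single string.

s = -3 gives g = 76, positive; keep [-3, -1]
s = -2 gives g = 21, positive; keep [-2, -1]
s = -1.5 gives g = 6.25, positive; keep [-1.5, -1]
s = -1.25 gives g = 1.4062, positive; keep [-1.25, -1]
s = -1.125 gives g = -0.4648, negative; keep [-1.25, -1.125]
s = -1.1875 gives g = 0.4272, positive; keep [-1.1875, -1.125]

++++-+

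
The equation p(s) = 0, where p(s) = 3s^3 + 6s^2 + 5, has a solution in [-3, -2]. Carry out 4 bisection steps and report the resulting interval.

midpoint -2.5: p = -4.375 < 0 → [-2.5, -2]
midpoint -2.25: p = 1.203125 > 0 → [-2.5, -2.25]
midpoint -2.375: p = -1.345703 < 0 → [-2.375, -2.25]
midpoint -2.3125: p = -0.0134 < 0 → [-2.3125, -2.25]

[-2.3125, -2.25]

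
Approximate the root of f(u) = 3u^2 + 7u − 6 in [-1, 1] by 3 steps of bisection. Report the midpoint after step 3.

f(0) = -6 < 0, so the root lies in [0, 1]
f(0.5) = -1.75 < 0, so the root lies in [0.5, 1]
f(0.75) = 0.9375 > 0, so the root lies in [0.5, 0.75]

0.75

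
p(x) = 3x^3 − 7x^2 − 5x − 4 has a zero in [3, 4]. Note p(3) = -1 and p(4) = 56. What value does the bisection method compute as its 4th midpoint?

3.0625

midpoint 3.5: p = 21.375 > 0 → [3, 3.5]
midpoint 3.25: p = 8.796875 > 0 → [3, 3.25]
midpoint 3.125: p = 3.568359 > 0 → [3, 3.125]
midpoint 3.0625: p = 1.2039 > 0 → [3, 3.0625]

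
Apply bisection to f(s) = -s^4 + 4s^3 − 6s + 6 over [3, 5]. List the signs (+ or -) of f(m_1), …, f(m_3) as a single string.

-+-

f(4) = -18 < 0, so the root lies in [3, 4]
f(3.5) = 6.4375 > 0, so the root lies in [3.5, 4]
f(3.75) = -3.316406 < 0, so the root lies in [3.5, 3.75]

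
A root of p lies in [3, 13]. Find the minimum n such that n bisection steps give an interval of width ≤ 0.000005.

21

Width after n steps is 10/2^n. Need 2^n ≥ 10/0.000005 = 2000000.
2^20 = 1048576 < 2000000 ≤ 2^21 = 2097152, so n = 21.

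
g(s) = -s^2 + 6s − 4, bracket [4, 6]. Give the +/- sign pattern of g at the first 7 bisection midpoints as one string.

+--++++

g(5) = 1 > 0, so the root lies in [5, 6]
g(5.5) = -1.25 < 0, so the root lies in [5, 5.5]
g(5.25) = -0.0625 < 0, so the root lies in [5, 5.25]
g(5.125) = 0.4844 > 0, so the root lies in [5.125, 5.25]
g(5.1875) = 0.2148 > 0, so the root lies in [5.1875, 5.25]
g(5.21875) = 0.0771 > 0, so the root lies in [5.21875, 5.25]
g(5.234375) = 0.0076 > 0, so the root lies in [5.234375, 5.25]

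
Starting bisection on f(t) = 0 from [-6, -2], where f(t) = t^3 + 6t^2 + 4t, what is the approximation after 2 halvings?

-5

f(-4) = 16 > 0, so the root lies in [-6, -4]
f(-5) = 5 > 0, so the root lies in [-6, -5]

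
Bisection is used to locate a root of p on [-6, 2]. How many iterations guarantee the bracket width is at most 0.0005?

Width after n steps is 8/2^n. Need 2^n ≥ 8/0.0005 = 16000.
2^13 = 8192 < 16000 ≤ 2^14 = 16384, so n = 14.

14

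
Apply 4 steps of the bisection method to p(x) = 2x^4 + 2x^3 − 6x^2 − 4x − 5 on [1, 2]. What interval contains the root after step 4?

m = 1.5, p(m) = -7.625 (−); new bracket [1.5, 2]
m = 1.75, p(m) = -0.898438 (−); new bracket [1.75, 2]
m = 1.875, p(m) = 4.309082 (+); new bracket [1.75, 1.875]
m = 1.8125, p(m) = 1.5323 (+); new bracket [1.75, 1.8125]

[1.75, 1.8125]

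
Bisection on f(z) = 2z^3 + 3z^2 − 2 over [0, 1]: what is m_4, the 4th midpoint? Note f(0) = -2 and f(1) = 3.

0.6875

f(0.5) = -1 < 0, so the root lies in [0.5, 1]
f(0.75) = 0.53125 > 0, so the root lies in [0.5, 0.75]
f(0.625) = -0.339844 < 0, so the root lies in [0.625, 0.75]
f(0.6875) = 0.0679 > 0, so the root lies in [0.625, 0.6875]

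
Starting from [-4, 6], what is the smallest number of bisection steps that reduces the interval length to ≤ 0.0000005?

25

Width after n steps is 10/2^n. Need 2^n ≥ 10/0.0000005 = 20000000.
2^24 = 16777216 < 20000000 ≤ 2^25 = 33554432, so n = 25.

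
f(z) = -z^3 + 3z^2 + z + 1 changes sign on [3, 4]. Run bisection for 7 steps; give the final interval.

[3.3828125, 3.390625]

m = 3.5, f(m) = -1.625 (−); new bracket [3, 3.5]
m = 3.25, f(m) = 1.609375 (+); new bracket [3.25, 3.5]
m = 3.375, f(m) = 0.103516 (+); new bracket [3.375, 3.5]
m = 3.4375, f(m) = -0.7322 (−); new bracket [3.375, 3.4375]
m = 3.40625, f(m) = -0.3073 (−); new bracket [3.375, 3.40625]
m = 3.390625, f(m) = -0.1001 (−); new bracket [3.375, 3.390625]
m = 3.3828125, f(m) = 0.0021 (+); new bracket [3.3828125, 3.390625]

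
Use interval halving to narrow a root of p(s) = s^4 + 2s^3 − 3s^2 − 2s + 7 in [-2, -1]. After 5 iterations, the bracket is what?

[-1.75, -1.71875]

p(-1.5) = 1.5625 > 0, so the root lies in [-2, -1.5]
p(-1.75) = -0.027344 < 0, so the root lies in [-1.75, -1.5]
p(-1.625) = 0.718994 > 0, so the root lies in [-1.75, -1.625]
p(-1.6875) = 0.3303 > 0, so the root lies in [-1.75, -1.6875]
p(-1.71875) = 0.1472 > 0, so the root lies in [-1.75, -1.71875]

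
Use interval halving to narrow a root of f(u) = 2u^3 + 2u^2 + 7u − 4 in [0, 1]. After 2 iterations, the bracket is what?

midpoint 0.5: f = 0.25 > 0 → [0, 0.5]
midpoint 0.25: f = -2.09375 < 0 → [0.25, 0.5]

[0.25, 0.5]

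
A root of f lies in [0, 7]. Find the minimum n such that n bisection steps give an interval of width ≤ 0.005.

Width after n steps is 7/2^n. Need 2^n ≥ 7/0.005 = 1400.
2^10 = 1024 < 1400 ≤ 2^11 = 2048, so n = 11.

11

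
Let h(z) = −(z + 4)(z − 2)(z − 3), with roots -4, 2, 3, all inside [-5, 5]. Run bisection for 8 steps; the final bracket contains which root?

midpoint 0: h = -24 < 0 → [-5, 0]
midpoint -2.5: h = -37.125 < 0 → [-5, -2.5]
midpoint -3.75: h = -9.703125 < 0 → [-5, -3.75]
midpoint -4.375: h = 17.6309 > 0 → [-4.375, -3.75]
midpoint -4.0625: h = 2.676 > 0 → [-4.0625, -3.75]
midpoint -3.90625: h = -3.8241 < 0 → [-4.0625, -3.90625]
midpoint -3.984375: h = -0.6531 < 0 → [-4.0625, -3.984375]
midpoint -4.0234375: h = 0.9915 > 0 → [-4.0234375, -3.984375]

-4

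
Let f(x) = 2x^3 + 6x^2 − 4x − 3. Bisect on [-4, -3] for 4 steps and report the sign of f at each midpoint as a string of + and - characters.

-+++

m = -3.5, f(m) = -1.25 (−); new bracket [-3.5, -3]
m = -3.25, f(m) = 4.71875 (+); new bracket [-3.5, -3.25]
m = -3.375, f(m) = 1.957031 (+); new bracket [-3.5, -3.375]
m = -3.4375, f(m) = 0.4106 (+); new bracket [-3.5, -3.4375]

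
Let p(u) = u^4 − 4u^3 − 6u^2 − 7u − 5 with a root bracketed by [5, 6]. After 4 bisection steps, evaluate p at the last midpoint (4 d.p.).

10.6421

p(5.5) = 24.5625 > 0, so the root lies in [5, 5.5]
p(5.25) = -26.246094 < 0, so the root lies in [5.25, 5.5]
p(5.375) = -2.448975 < 0, so the root lies in [5.375, 5.5]
p(5.4375) = 10.6421 > 0, so the root lies in [5.375, 5.4375]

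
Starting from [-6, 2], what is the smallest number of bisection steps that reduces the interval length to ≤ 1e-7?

27

Width after n steps is 8/2^n. Need 2^n ≥ 8/1e-7 = 80000000.
2^26 = 67108864 < 80000000 ≤ 2^27 = 134217728, so n = 27.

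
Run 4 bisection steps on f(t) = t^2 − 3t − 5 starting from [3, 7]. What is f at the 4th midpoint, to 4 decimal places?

midpoint 5: f = 5 > 0 → [3, 5]
midpoint 4: f = -1 < 0 → [4, 5]
midpoint 4.5: f = 1.75 > 0 → [4, 4.5]
midpoint 4.25: f = 0.3125 > 0 → [4, 4.25]

0.3125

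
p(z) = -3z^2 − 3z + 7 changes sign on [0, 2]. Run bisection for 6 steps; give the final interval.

[1.09375, 1.125]

z = 1 gives p = 1, positive; keep [1, 2]
z = 1.5 gives p = -4.25, negative; keep [1, 1.5]
z = 1.25 gives p = -1.4375, negative; keep [1, 1.25]
z = 1.125 gives p = -0.1719, negative; keep [1, 1.125]
z = 1.0625 gives p = 0.4258, positive; keep [1.0625, 1.125]
z = 1.09375 gives p = 0.1299, positive; keep [1.09375, 1.125]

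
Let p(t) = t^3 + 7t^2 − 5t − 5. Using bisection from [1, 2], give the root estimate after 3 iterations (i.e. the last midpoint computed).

1.125

midpoint 1.5: p = 6.625 > 0 → [1, 1.5]
midpoint 1.25: p = 1.640625 > 0 → [1, 1.25]
midpoint 1.125: p = -0.341797 < 0 → [1.125, 1.25]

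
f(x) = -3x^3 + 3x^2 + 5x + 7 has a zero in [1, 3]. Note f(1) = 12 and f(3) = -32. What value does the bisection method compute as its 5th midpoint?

2.1875

x = 2 gives f = 5, positive; keep [2, 3]
x = 2.5 gives f = -8.625, negative; keep [2, 2.5]
x = 2.25 gives f = -0.734375, negative; keep [2, 2.25]
x = 2.125 gives f = 2.3848, positive; keep [2.125, 2.25]
x = 2.1875 gives f = 0.8904, positive; keep [2.1875, 2.25]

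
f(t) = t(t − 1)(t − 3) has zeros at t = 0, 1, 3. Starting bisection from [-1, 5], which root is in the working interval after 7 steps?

t = 2 gives f = -2, negative; keep [2, 5]
t = 3.5 gives f = 4.375, positive; keep [2, 3.5]
t = 2.75 gives f = -1.203125, negative; keep [2.75, 3.5]
t = 3.125 gives f = 0.8301, positive; keep [2.75, 3.125]
t = 2.9375 gives f = -0.3557, negative; keep [2.9375, 3.125]
t = 3.03125 gives f = 0.1924, positive; keep [2.9375, 3.03125]
t = 2.984375 gives f = -0.0925, negative; keep [2.984375, 3.03125]

3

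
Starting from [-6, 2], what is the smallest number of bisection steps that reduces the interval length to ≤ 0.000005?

Width after n steps is 8/2^n. Need 2^n ≥ 8/0.000005 = 1600000.
2^20 = 1048576 < 1600000 ≤ 2^21 = 2097152, so n = 21.

21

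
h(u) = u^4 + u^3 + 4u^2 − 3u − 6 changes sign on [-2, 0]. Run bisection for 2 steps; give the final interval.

h(-1) = 1 > 0, so the root lies in [-1, 0]
h(-0.5) = -3.5625 < 0, so the root lies in [-1, -0.5]

[-1, -0.5]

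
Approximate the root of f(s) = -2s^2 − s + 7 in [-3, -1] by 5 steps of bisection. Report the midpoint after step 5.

-2.1875

m = -2, f(m) = 1 (+); new bracket [-3, -2]
m = -2.5, f(m) = -3 (−); new bracket [-2.5, -2]
m = -2.25, f(m) = -0.875 (−); new bracket [-2.25, -2]
m = -2.125, f(m) = 0.0938 (+); new bracket [-2.25, -2.125]
m = -2.1875, f(m) = -0.3828 (−); new bracket [-2.1875, -2.125]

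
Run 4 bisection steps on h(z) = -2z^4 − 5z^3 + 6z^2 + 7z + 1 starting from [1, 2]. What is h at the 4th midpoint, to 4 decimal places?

0.0686

h(1.5) = -2 < 0, so the root lies in [1, 1.5]
h(1.25) = 4.476562 > 0, so the root lies in [1.25, 1.5]
h(1.375) = 1.821777 > 0, so the root lies in [1.375, 1.5]
h(1.4375) = 0.0686 > 0, so the root lies in [1.4375, 1.5]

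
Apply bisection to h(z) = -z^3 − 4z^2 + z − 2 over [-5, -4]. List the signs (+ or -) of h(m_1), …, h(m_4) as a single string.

+-+-

h(-4.5) = 3.625 > 0, so the root lies in [-4.5, -4]
h(-4.25) = -1.734375 < 0, so the root lies in [-4.5, -4.25]
h(-4.375) = 0.802734 > 0, so the root lies in [-4.375, -4.25]
h(-4.3125) = -0.5007 < 0, so the root lies in [-4.375, -4.3125]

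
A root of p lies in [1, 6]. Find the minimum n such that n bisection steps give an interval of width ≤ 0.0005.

14

Width after n steps is 5/2^n. Need 2^n ≥ 5/0.0005 = 10000.
2^13 = 8192 < 10000 ≤ 2^14 = 16384, so n = 14.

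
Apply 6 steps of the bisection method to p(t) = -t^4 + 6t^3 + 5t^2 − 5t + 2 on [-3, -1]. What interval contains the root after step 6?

[-1.34375, -1.3125]

midpoint -2: p = -32 < 0 → [-2, -1]
midpoint -1.5: p = -4.5625 < 0 → [-1.5, -1]
midpoint -1.25: p = 1.902344 > 0 → [-1.5, -1.25]
midpoint -1.375: p = -0.844 < 0 → [-1.375, -1.25]
midpoint -1.3125: p = 0.6423 > 0 → [-1.375, -1.3125]
midpoint -1.34375: p = -0.0715 < 0 → [-1.34375, -1.3125]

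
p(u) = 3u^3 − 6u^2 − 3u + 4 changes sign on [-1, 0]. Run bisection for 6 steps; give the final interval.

u = -0.5 gives p = 3.625, positive; keep [-1, -0.5]
u = -0.75 gives p = 1.609375, positive; keep [-1, -0.75]
u = -0.875 gives p = 0.021484, positive; keep [-1, -0.875]
u = -0.9375 gives p = -0.9329, negative; keep [-0.9375, -0.875]
u = -0.90625 gives p = -0.4419, negative; keep [-0.90625, -0.875]
u = -0.890625 gives p = -0.2068, negative; keep [-0.890625, -0.875]

[-0.890625, -0.875]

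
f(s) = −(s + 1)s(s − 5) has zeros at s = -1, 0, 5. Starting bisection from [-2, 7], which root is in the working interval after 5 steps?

5

midpoint 2.5: f = 21.875 > 0 → [2.5, 7]
midpoint 4.75: f = 6.828125 > 0 → [4.75, 7]
midpoint 5.875: f = -35.341797 < 0 → [4.75, 5.875]
midpoint 5.3125: f = -10.4797 < 0 → [4.75, 5.3125]
midpoint 5.03125: f = -0.9483 < 0 → [4.75, 5.03125]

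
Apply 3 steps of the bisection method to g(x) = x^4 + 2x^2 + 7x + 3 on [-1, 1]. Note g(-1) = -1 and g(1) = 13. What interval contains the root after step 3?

x = 0 gives g = 3, positive; keep [-1, 0]
x = -0.5 gives g = 0.0625, positive; keep [-1, -0.5]
x = -0.75 gives g = -0.808594, negative; keep [-0.75, -0.5]

[-0.75, -0.5]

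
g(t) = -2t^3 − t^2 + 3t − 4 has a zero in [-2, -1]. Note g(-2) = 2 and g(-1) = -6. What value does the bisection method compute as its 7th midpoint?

t = -1.5 gives g = -4, negative; keep [-2, -1.5]
t = -1.75 gives g = -1.59375, negative; keep [-2, -1.75]
t = -1.875 gives g = 0.042969, positive; keep [-1.875, -1.75]
t = -1.8125 gives g = -0.814, negative; keep [-1.875, -1.8125]
t = -1.84375 gives g = -0.3953, negative; keep [-1.875, -1.84375]
t = -1.859375 gives g = -0.1787, negative; keep [-1.875, -1.859375]
t = -1.8671875 gives g = -0.0685, negative; keep [-1.875, -1.8671875]

-1.8671875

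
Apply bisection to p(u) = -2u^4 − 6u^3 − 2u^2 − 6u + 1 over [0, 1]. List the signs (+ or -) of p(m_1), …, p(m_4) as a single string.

m = 0.5, p(m) = -3.375 (−); new bracket [0, 0.5]
m = 0.25, p(m) = -0.726562 (−); new bracket [0, 0.25]
m = 0.125, p(m) = 0.206543 (+); new bracket [0.125, 0.25]
m = 0.1875, p(m) = -0.2373 (−); new bracket [0.125, 0.1875]

--+-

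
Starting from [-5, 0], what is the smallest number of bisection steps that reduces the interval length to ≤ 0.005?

10

Width after n steps is 5/2^n. Need 2^n ≥ 5/0.005 = 1000.
2^9 = 512 < 1000 ≤ 2^10 = 1024, so n = 10.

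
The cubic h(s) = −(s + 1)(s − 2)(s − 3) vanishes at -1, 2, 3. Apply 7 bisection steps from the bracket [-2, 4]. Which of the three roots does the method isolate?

-1

s = 1 gives h = -4, negative; keep [-2, 1]
s = -0.5 gives h = -4.375, negative; keep [-2, -0.5]
s = -1.25 gives h = 3.453125, positive; keep [-1.25, -0.5]
s = -0.875 gives h = -1.3926, negative; keep [-1.25, -0.875]
s = -1.0625 gives h = 0.7776, positive; keep [-1.0625, -0.875]
s = -0.96875 gives h = -0.3682, negative; keep [-1.0625, -0.96875]
s = -1.015625 gives h = 0.1892, positive; keep [-1.015625, -0.96875]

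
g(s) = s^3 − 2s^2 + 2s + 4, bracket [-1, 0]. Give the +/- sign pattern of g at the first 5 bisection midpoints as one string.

+++--

midpoint -0.5: g = 2.375 > 0 → [-1, -0.5]
midpoint -0.75: g = 0.953125 > 0 → [-1, -0.75]
midpoint -0.875: g = 0.048828 > 0 → [-1, -0.875]
midpoint -0.9375: g = -0.4568 < 0 → [-0.9375, -0.875]
midpoint -0.90625: g = -0.1994 < 0 → [-0.90625, -0.875]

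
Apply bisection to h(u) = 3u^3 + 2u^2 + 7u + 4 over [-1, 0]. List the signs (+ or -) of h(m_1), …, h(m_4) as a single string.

+--+

m = -0.5, h(m) = 0.625 (+); new bracket [-1, -0.5]
m = -0.75, h(m) = -1.390625 (−); new bracket [-0.75, -0.5]
m = -0.625, h(m) = -0.326172 (−); new bracket [-0.625, -0.5]
m = -0.5625, h(m) = 0.1614 (+); new bracket [-0.625, -0.5625]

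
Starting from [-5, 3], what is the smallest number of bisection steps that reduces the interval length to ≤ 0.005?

11

Width after n steps is 8/2^n. Need 2^n ≥ 8/0.005 = 1600.
2^10 = 1024 < 1600 ≤ 2^11 = 2048, so n = 11.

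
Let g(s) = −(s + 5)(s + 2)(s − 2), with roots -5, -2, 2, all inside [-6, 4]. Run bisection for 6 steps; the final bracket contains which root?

2

g(-1) = 12 > 0, so the root lies in [-1, 4]
g(1.5) = 11.375 > 0, so the root lies in [1.5, 4]
g(2.75) = -27.609375 < 0, so the root lies in [1.5, 2.75]
g(2.125) = -3.6738 < 0, so the root lies in [1.5, 2.125]
g(1.8125) = 4.8699 > 0, so the root lies in [1.8125, 2.125]
g(1.96875) = 0.8643 > 0, so the root lies in [1.96875, 2.125]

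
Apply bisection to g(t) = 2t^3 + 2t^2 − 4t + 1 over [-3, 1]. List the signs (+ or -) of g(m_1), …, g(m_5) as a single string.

++---

t = -1 gives g = 5, positive; keep [-3, -1]
t = -2 gives g = 1, positive; keep [-3, -2]
t = -2.5 gives g = -7.75, negative; keep [-2.5, -2]
t = -2.25 gives g = -2.6562, negative; keep [-2.25, -2]
t = -2.125 gives g = -0.6602, negative; keep [-2.125, -2]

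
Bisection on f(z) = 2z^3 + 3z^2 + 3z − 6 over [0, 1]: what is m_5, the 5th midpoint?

0.84375

z = 0.5 gives f = -3.5, negative; keep [0.5, 1]
z = 0.75 gives f = -1.21875, negative; keep [0.75, 1]
z = 0.875 gives f = 0.261719, positive; keep [0.75, 0.875]
z = 0.8125 gives f = -0.5093, negative; keep [0.8125, 0.875]
z = 0.84375 gives f = -0.1317, negative; keep [0.84375, 0.875]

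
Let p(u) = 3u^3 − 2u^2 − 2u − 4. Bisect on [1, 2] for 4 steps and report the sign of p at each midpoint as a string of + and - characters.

-++-

u = 1.5 gives p = -1.375, negative; keep [1.5, 2]
u = 1.75 gives p = 2.453125, positive; keep [1.5, 1.75]
u = 1.625 gives p = 0.341797, positive; keep [1.5, 1.625]
u = 1.5625 gives p = -0.5637, negative; keep [1.5625, 1.625]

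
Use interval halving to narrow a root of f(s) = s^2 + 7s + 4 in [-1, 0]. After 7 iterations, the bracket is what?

s = -0.5 gives f = 0.75, positive; keep [-1, -0.5]
s = -0.75 gives f = -0.6875, negative; keep [-0.75, -0.5]
s = -0.625 gives f = 0.015625, positive; keep [-0.75, -0.625]
s = -0.6875 gives f = -0.3398, negative; keep [-0.6875, -0.625]
s = -0.65625 gives f = -0.1631, negative; keep [-0.65625, -0.625]
s = -0.640625 gives f = -0.074, negative; keep [-0.640625, -0.625]
s = -0.6328125 gives f = -0.0292, negative; keep [-0.6328125, -0.625]

[-0.6328125, -0.625]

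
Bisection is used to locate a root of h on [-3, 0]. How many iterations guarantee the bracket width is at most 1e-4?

15

Width after n steps is 3/2^n. Need 2^n ≥ 3/1e-4 = 30000.
2^14 = 16384 < 30000 ≤ 2^15 = 32768, so n = 15.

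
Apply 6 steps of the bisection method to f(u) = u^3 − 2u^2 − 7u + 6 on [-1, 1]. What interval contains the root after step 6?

[0.75, 0.78125]

u = 0 gives f = 6, positive; keep [0, 1]
u = 0.5 gives f = 2.125, positive; keep [0.5, 1]
u = 0.75 gives f = 0.046875, positive; keep [0.75, 1]
u = 0.875 gives f = -0.9863, negative; keep [0.75, 0.875]
u = 0.8125 gives f = -0.4714, negative; keep [0.75, 0.8125]
u = 0.78125 gives f = -0.2126, negative; keep [0.75, 0.78125]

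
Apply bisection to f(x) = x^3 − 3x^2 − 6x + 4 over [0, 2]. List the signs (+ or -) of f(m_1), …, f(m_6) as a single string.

-+---+

m = 1, f(m) = -4 (−); new bracket [0, 1]
m = 0.5, f(m) = 0.375 (+); new bracket [0.5, 1]
m = 0.75, f(m) = -1.765625 (−); new bracket [0.5, 0.75]
m = 0.625, f(m) = -0.6777 (−); new bracket [0.5, 0.625]
m = 0.5625, f(m) = -0.1462 (−); new bracket [0.5, 0.5625]
m = 0.53125, f(m) = 0.1158 (+); new bracket [0.53125, 0.5625]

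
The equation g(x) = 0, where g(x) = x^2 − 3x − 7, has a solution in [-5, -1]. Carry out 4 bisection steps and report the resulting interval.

[-1.75, -1.5]

g(-3) = 11 > 0, so the root lies in [-3, -1]
g(-2) = 3 > 0, so the root lies in [-2, -1]
g(-1.5) = -0.25 < 0, so the root lies in [-2, -1.5]
g(-1.75) = 1.3125 > 0, so the root lies in [-1.75, -1.5]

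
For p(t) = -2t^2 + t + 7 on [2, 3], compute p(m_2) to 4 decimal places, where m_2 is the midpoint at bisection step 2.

-0.8750

p(2.5) = -3 < 0, so the root lies in [2, 2.5]
p(2.25) = -0.875 < 0, so the root lies in [2, 2.25]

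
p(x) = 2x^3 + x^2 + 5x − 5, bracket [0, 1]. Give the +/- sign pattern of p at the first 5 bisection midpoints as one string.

m = 0.5, p(m) = -2 (−); new bracket [0.5, 1]
m = 0.75, p(m) = 0.15625 (+); new bracket [0.5, 0.75]
m = 0.625, p(m) = -0.996094 (−); new bracket [0.625, 0.75]
m = 0.6875, p(m) = -0.4399 (−); new bracket [0.6875, 0.75]
m = 0.71875, p(m) = -0.147 (−); new bracket [0.71875, 0.75]

-+---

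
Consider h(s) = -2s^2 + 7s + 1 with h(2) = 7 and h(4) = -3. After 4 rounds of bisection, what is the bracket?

[3.625, 3.75]

s = 3 gives h = 4, positive; keep [3, 4]
s = 3.5 gives h = 1, positive; keep [3.5, 4]
s = 3.75 gives h = -0.875, negative; keep [3.5, 3.75]
s = 3.625 gives h = 0.0938, positive; keep [3.625, 3.75]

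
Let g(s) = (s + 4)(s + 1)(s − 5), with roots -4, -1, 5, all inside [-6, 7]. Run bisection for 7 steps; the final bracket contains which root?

s = 0.5 gives g = -30.375, negative; keep [0.5, 7]
s = 3.75 gives g = -46.015625, negative; keep [3.75, 7]
s = 5.375 gives g = 22.412109, positive; keep [3.75, 5.375]
s = 4.5625 gives g = -20.8376, negative; keep [4.5625, 5.375]
s = 4.96875 gives g = -1.6729, negative; keep [4.96875, 5.375]
s = 5.171875 gives g = 9.7294, positive; keep [4.96875, 5.171875]
s = 5.0703125 gives g = 3.8714, positive; keep [4.96875, 5.0703125]

5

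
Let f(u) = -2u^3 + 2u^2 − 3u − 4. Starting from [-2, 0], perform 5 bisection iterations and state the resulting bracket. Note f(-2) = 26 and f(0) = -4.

m = -1, f(m) = 3 (+); new bracket [-1, 0]
m = -0.5, f(m) = -1.75 (−); new bracket [-1, -0.5]
m = -0.75, f(m) = 0.21875 (+); new bracket [-0.75, -0.5]
m = -0.625, f(m) = -0.8555 (−); new bracket [-0.75, -0.625]
m = -0.6875, f(m) = -0.3423 (−); new bracket [-0.75, -0.6875]

[-0.75, -0.6875]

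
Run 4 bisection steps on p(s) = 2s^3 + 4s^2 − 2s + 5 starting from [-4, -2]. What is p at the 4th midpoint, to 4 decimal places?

s = -3 gives p = -7, negative; keep [-3, -2]
s = -2.5 gives p = 3.75, positive; keep [-3, -2.5]
s = -2.75 gives p = -0.84375, negative; keep [-2.75, -2.5]
s = -2.625 gives p = 1.6367, positive; keep [-2.75, -2.625]

1.6367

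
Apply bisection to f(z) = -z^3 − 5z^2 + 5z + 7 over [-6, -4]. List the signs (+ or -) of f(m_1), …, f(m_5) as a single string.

--+-+

z = -5 gives f = -18, negative; keep [-6, -5]
z = -5.5 gives f = -5.375, negative; keep [-6, -5.5]
z = -5.75 gives f = 3.046875, positive; keep [-5.75, -5.5]
z = -5.625 gives f = -1.3496, negative; keep [-5.75, -5.625]
z = -5.6875 gives f = 0.8015, positive; keep [-5.6875, -5.625]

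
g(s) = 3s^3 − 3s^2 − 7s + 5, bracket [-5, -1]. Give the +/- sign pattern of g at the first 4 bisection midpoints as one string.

---+

midpoint -3: g = -82 < 0 → [-3, -1]
midpoint -2: g = -17 < 0 → [-2, -1]
midpoint -1.5: g = -1.375 < 0 → [-1.5, -1]
midpoint -1.25: g = 3.2031 > 0 → [-1.5, -1.25]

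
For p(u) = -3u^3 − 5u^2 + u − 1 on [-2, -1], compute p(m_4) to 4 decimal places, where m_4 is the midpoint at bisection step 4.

0.1125

m = -1.5, p(m) = -3.625 (−); new bracket [-2, -1.5]
m = -1.75, p(m) = -1.984375 (−); new bracket [-2, -1.75]
m = -1.875, p(m) = -0.677734 (−); new bracket [-2, -1.875]
m = -1.9375, p(m) = 0.1125 (+); new bracket [-1.9375, -1.875]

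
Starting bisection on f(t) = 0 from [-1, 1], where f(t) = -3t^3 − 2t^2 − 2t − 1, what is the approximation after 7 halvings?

-0.546875

m = 0, f(m) = -1 (−); new bracket [-1, 0]
m = -0.5, f(m) = -0.125 (−); new bracket [-1, -0.5]
m = -0.75, f(m) = 0.640625 (+); new bracket [-0.75, -0.5]
m = -0.625, f(m) = 0.2012 (+); new bracket [-0.625, -0.5]
m = -0.5625, f(m) = 0.0261 (+); new bracket [-0.5625, -0.5]
m = -0.53125, f(m) = -0.0522 (−); new bracket [-0.5625, -0.53125]
m = -0.546875, f(m) = -0.0137 (−); new bracket [-0.5625, -0.546875]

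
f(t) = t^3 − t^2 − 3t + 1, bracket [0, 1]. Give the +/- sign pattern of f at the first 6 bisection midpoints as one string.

-+--++

midpoint 0.5: f = -0.625 < 0 → [0, 0.5]
midpoint 0.25: f = 0.203125 > 0 → [0.25, 0.5]
midpoint 0.375: f = -0.212891 < 0 → [0.25, 0.375]
midpoint 0.3125: f = -0.0046 < 0 → [0.25, 0.3125]
midpoint 0.28125: f = 0.0994 > 0 → [0.28125, 0.3125]
midpoint 0.296875: f = 0.0474 > 0 → [0.296875, 0.3125]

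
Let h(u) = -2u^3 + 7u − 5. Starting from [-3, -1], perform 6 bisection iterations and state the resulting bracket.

[-2.1875, -2.15625]

m = -2, h(m) = -3 (−); new bracket [-3, -2]
m = -2.5, h(m) = 8.75 (+); new bracket [-2.5, -2]
m = -2.25, h(m) = 2.03125 (+); new bracket [-2.25, -2]
m = -2.125, h(m) = -0.6836 (−); new bracket [-2.25, -2.125]
m = -2.1875, h(m) = 0.6226 (+); new bracket [-2.1875, -2.125]
m = -2.15625, h(m) = -0.0432 (−); new bracket [-2.1875, -2.15625]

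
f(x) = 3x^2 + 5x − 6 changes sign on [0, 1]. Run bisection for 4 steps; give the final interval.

[0.75, 0.8125]

x = 0.5 gives f = -2.75, negative; keep [0.5, 1]
x = 0.75 gives f = -0.5625, negative; keep [0.75, 1]
x = 0.875 gives f = 0.671875, positive; keep [0.75, 0.875]
x = 0.8125 gives f = 0.043, positive; keep [0.75, 0.8125]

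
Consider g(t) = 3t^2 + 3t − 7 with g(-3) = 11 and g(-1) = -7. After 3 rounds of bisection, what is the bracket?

[-2.25, -2]

m = -2, g(m) = -1 (−); new bracket [-3, -2]
m = -2.5, g(m) = 4.25 (+); new bracket [-2.5, -2]
m = -2.25, g(m) = 1.4375 (+); new bracket [-2.25, -2]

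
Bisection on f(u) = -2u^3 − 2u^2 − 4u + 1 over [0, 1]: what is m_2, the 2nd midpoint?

0.25

m = 0.5, f(m) = -1.75 (−); new bracket [0, 0.5]
m = 0.25, f(m) = -0.15625 (−); new bracket [0, 0.25]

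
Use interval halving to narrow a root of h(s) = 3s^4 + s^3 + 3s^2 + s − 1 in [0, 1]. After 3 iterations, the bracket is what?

[0.375, 0.5]

h(0.5) = 0.5625 > 0, so the root lies in [0, 0.5]
h(0.25) = -0.535156 < 0, so the root lies in [0.25, 0.5]
h(0.375) = -0.091064 < 0, so the root lies in [0.375, 0.5]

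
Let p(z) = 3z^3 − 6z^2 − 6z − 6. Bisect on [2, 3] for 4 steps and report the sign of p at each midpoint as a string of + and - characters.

---+

p(2.5) = -11.625 < 0, so the root lies in [2.5, 3]
p(2.75) = -5.484375 < 0, so the root lies in [2.75, 3]
p(2.875) = -1.552734 < 0, so the root lies in [2.875, 3]
p(2.9375) = 0.6438 > 0, so the root lies in [2.875, 2.9375]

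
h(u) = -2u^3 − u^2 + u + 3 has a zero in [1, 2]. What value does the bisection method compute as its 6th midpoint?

m = 1.5, h(m) = -4.5 (−); new bracket [1, 1.5]
m = 1.25, h(m) = -1.21875 (−); new bracket [1, 1.25]
m = 1.125, h(m) = 0.011719 (+); new bracket [1.125, 1.25]
m = 1.1875, h(m) = -0.5718 (−); new bracket [1.125, 1.1875]
m = 1.15625, h(m) = -0.2723 (−); new bracket [1.125, 1.15625]
m = 1.140625, h(m) = -0.1284 (−); new bracket [1.125, 1.140625]

1.140625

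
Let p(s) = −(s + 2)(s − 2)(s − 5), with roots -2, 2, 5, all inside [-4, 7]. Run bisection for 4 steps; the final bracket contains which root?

-2

p(1.5) = -6.125 < 0, so the root lies in [-4, 1.5]
p(-1.25) = -15.234375 < 0, so the root lies in [-4, -1.25]
p(-2.625) = 22.041016 > 0, so the root lies in [-2.625, -1.25]
p(-1.9375) = -1.7073 < 0, so the root lies in [-2.625, -1.9375]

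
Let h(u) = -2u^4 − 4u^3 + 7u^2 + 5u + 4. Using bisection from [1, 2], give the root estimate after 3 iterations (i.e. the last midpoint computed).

h(1.5) = 3.625 > 0, so the root lies in [1.5, 2]
h(1.75) = -6.007812 < 0, so the root lies in [1.5, 1.75]
h(1.625) = -0.500488 < 0, so the root lies in [1.5, 1.625]

1.625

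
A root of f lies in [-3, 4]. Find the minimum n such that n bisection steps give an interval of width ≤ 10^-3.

13

Width after n steps is 7/2^n. Need 2^n ≥ 7/10^-3 = 7000.
2^12 = 4096 < 7000 ≤ 2^13 = 8192, so n = 13.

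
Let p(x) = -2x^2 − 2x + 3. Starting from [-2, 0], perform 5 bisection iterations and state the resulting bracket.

m = -1, p(m) = 3 (+); new bracket [-2, -1]
m = -1.5, p(m) = 1.5 (+); new bracket [-2, -1.5]
m = -1.75, p(m) = 0.375 (+); new bracket [-2, -1.75]
m = -1.875, p(m) = -0.2812 (−); new bracket [-1.875, -1.75]
m = -1.8125, p(m) = 0.0547 (+); new bracket [-1.875, -1.8125]

[-1.875, -1.8125]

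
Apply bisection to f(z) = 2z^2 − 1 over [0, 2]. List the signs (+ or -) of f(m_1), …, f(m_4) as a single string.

+-+-

f(1) = 1 > 0, so the root lies in [0, 1]
f(0.5) = -0.5 < 0, so the root lies in [0.5, 1]
f(0.75) = 0.125 > 0, so the root lies in [0.5, 0.75]
f(0.625) = -0.2188 < 0, so the root lies in [0.625, 0.75]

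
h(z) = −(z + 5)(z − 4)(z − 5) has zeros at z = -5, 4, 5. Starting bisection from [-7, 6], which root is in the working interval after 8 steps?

-5

midpoint -0.5: h = -111.375 < 0 → [-7, -0.5]
midpoint -3.75: h = -84.765625 < 0 → [-7, -3.75]
midpoint -5.375: h = 36.474609 > 0 → [-5.375, -3.75]
midpoint -4.5625: h = -35.822 < 0 → [-5.375, -4.5625]
midpoint -4.96875: h = -2.794 < 0 → [-5.375, -4.96875]
midpoint -5.171875: h = 16.0351 > 0 → [-5.171875, -4.96875]
midpoint -5.0703125: h = 6.4224 > 0 → [-5.0703125, -4.96875]
midpoint -5.01953125: h = 1.7651 > 0 → [-5.01953125, -4.96875]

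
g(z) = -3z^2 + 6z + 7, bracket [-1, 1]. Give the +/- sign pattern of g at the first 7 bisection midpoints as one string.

+++-+--

g(0) = 7 > 0, so the root lies in [-1, 0]
g(-0.5) = 3.25 > 0, so the root lies in [-1, -0.5]
g(-0.75) = 0.8125 > 0, so the root lies in [-1, -0.75]
g(-0.875) = -0.5469 < 0, so the root lies in [-0.875, -0.75]
g(-0.8125) = 0.1445 > 0, so the root lies in [-0.875, -0.8125]
g(-0.84375) = -0.1982 < 0, so the root lies in [-0.84375, -0.8125]
g(-0.828125) = -0.0261 < 0, so the root lies in [-0.828125, -0.8125]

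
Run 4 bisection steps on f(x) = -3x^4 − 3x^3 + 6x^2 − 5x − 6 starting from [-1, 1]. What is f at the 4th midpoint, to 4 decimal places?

-0.2566

midpoint 0: f = -6 < 0 → [-1, 0]
midpoint -0.5: f = -1.8125 < 0 → [-1, -0.5]
midpoint -0.75: f = 1.441406 > 0 → [-0.75, -0.5]
midpoint -0.625: f = -0.2566 < 0 → [-0.75, -0.625]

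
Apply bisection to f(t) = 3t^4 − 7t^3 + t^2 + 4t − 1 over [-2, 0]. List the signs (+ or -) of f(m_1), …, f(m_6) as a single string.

midpoint -1: f = 6 > 0 → [-1, 0]
midpoint -0.5: f = -1.6875 < 0 → [-1, -0.5]
midpoint -0.75: f = 0.464844 > 0 → [-0.75, -0.5]
midpoint -0.625: f = -0.9426 < 0 → [-0.75, -0.625]
midpoint -0.6875: f = -0.3325 < 0 → [-0.75, -0.6875]
midpoint -0.71875: f = 0.0414 > 0 → [-0.71875, -0.6875]

+-+--+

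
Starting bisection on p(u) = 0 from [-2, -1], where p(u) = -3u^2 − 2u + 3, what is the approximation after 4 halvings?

-1.4375

m = -1.5, p(m) = -0.75 (−); new bracket [-1.5, -1]
m = -1.25, p(m) = 0.8125 (+); new bracket [-1.5, -1.25]
m = -1.375, p(m) = 0.078125 (+); new bracket [-1.5, -1.375]
m = -1.4375, p(m) = -0.3242 (−); new bracket [-1.4375, -1.375]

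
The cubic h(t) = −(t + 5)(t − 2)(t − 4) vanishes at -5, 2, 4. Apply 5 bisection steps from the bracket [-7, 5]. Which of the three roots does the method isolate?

midpoint -1: h = -60 < 0 → [-7, -1]
midpoint -4: h = -48 < 0 → [-7, -4]
midpoint -5.5: h = 35.625 > 0 → [-5.5, -4]
midpoint -4.75: h = -14.7656 < 0 → [-5.5, -4.75]
midpoint -5.125: h = 8.127 > 0 → [-5.125, -4.75]

-5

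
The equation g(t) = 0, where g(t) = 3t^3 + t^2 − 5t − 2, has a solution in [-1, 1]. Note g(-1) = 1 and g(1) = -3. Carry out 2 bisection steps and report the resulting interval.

midpoint 0: g = -2 < 0 → [-1, 0]
midpoint -0.5: g = 0.375 > 0 → [-0.5, 0]

[-0.5, 0]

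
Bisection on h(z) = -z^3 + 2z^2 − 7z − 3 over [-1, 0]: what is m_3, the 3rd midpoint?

h(-0.5) = 1.125 > 0, so the root lies in [-0.5, 0]
h(-0.25) = -1.109375 < 0, so the root lies in [-0.5, -0.25]
h(-0.375) = -0.041016 < 0, so the root lies in [-0.5, -0.375]

-0.375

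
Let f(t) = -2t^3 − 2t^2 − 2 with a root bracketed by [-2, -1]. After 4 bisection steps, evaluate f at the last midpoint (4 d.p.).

-0.1919

midpoint -1.5: f = 0.25 > 0 → [-1.5, -1]
midpoint -1.25: f = -1.21875 < 0 → [-1.5, -1.25]
midpoint -1.375: f = -0.582031 < 0 → [-1.5, -1.375]
midpoint -1.4375: f = -0.1919 < 0 → [-1.5, -1.4375]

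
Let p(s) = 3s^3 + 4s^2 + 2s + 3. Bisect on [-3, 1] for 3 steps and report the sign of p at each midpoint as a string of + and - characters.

+--

s = -1 gives p = 2, positive; keep [-3, -1]
s = -2 gives p = -9, negative; keep [-2, -1]
s = -1.5 gives p = -1.125, negative; keep [-1.5, -1]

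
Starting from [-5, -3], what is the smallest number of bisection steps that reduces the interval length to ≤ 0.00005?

Width after n steps is 2/2^n. Need 2^n ≥ 2/0.00005 = 40000.
2^15 = 32768 < 40000 ≤ 2^16 = 65536, so n = 16.

16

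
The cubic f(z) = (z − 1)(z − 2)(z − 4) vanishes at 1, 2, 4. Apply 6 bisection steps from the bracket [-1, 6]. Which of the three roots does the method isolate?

m = 2.5, f(m) = -1.125 (−); new bracket [2.5, 6]
m = 4.25, f(m) = 1.828125 (+); new bracket [2.5, 4.25]
m = 3.375, f(m) = -2.041016 (−); new bracket [3.375, 4.25]
m = 3.8125, f(m) = -0.9558 (−); new bracket [3.8125, 4.25]
m = 4.03125, f(m) = 0.1924 (+); new bracket [3.8125, 4.03125]
m = 3.921875, f(m) = -0.4387 (−); new bracket [3.921875, 4.03125]

4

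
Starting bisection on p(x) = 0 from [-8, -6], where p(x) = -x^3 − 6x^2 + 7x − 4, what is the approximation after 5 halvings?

m = -7, p(m) = -4 (−); new bracket [-8, -7]
m = -7.5, p(m) = 27.875 (+); new bracket [-7.5, -7]
m = -7.25, p(m) = 10.953125 (+); new bracket [-7.25, -7]
m = -7.125, p(m) = 3.2363 (+); new bracket [-7.125, -7]
m = -7.0625, p(m) = -0.4412 (−); new bracket [-7.125, -7.0625]

-7.0625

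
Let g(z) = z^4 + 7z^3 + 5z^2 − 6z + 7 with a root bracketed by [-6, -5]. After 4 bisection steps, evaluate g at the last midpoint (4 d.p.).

-3.5080

z = -5.5 gives g = -58.3125, negative; keep [-6, -5.5]
z = -5.75 gives g = -30.824219, negative; keep [-6, -5.75]
z = -5.875 gives g = -13.298584, negative; keep [-6, -5.875]
z = -5.9375 gives g = -3.508, negative; keep [-6, -5.9375]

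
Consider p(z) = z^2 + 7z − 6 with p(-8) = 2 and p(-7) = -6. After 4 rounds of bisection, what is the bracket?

[-7.8125, -7.75]

midpoint -7.5: p = -2.25 < 0 → [-8, -7.5]
midpoint -7.75: p = -0.1875 < 0 → [-8, -7.75]
midpoint -7.875: p = 0.890625 > 0 → [-7.875, -7.75]
midpoint -7.8125: p = 0.3477 > 0 → [-7.8125, -7.75]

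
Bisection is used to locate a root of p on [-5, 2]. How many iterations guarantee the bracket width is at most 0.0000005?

24

Width after n steps is 7/2^n. Need 2^n ≥ 7/0.0000005 = 14000000.
2^23 = 8388608 < 14000000 ≤ 2^24 = 16777216, so n = 24.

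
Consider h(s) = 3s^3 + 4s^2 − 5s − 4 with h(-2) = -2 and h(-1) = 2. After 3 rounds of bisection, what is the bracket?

[-1.875, -1.75]

midpoint -1.5: h = 2.375 > 0 → [-2, -1.5]
midpoint -1.75: h = 0.921875 > 0 → [-2, -1.75]
midpoint -1.875: h = -0.337891 < 0 → [-1.875, -1.75]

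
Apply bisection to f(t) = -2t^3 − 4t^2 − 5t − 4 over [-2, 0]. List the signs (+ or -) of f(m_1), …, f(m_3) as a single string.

-+-

f(-1) = -1 < 0, so the root lies in [-2, -1]
f(-1.5) = 1.25 > 0, so the root lies in [-1.5, -1]
f(-1.25) = -0.09375 < 0, so the root lies in [-1.5, -1.25]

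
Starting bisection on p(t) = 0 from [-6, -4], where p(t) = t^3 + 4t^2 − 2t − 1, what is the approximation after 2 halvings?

-4.5

midpoint -5: p = -16 < 0 → [-5, -4]
midpoint -4.5: p = -2.125 < 0 → [-4.5, -4]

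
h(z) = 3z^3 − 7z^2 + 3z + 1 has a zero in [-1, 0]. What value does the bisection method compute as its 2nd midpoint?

z = -0.5 gives h = -2.625, negative; keep [-0.5, 0]
z = -0.25 gives h = -0.234375, negative; keep [-0.25, 0]

-0.25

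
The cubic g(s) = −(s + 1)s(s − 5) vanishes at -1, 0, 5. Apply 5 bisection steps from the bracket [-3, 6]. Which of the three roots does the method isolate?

5

g(1.5) = 13.125 > 0, so the root lies in [1.5, 6]
g(3.75) = 22.265625 > 0, so the root lies in [3.75, 6]
g(4.875) = 3.580078 > 0, so the root lies in [4.875, 6]
g(5.4375) = -15.3142 < 0, so the root lies in [4.875, 5.4375]
g(5.15625) = -4.9599 < 0, so the root lies in [4.875, 5.15625]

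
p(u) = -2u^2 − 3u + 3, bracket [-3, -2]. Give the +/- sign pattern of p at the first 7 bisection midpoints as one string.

midpoint -2.5: p = -2 < 0 → [-2.5, -2]
midpoint -2.25: p = -0.375 < 0 → [-2.25, -2]
midpoint -2.125: p = 0.34375 > 0 → [-2.25, -2.125]
midpoint -2.1875: p = -0.0078 < 0 → [-2.1875, -2.125]
midpoint -2.15625: p = 0.1699 > 0 → [-2.1875, -2.15625]
midpoint -2.171875: p = 0.0815 > 0 → [-2.1875, -2.171875]
midpoint -2.1796875: p = 0.037 > 0 → [-2.1875, -2.1796875]

--+-+++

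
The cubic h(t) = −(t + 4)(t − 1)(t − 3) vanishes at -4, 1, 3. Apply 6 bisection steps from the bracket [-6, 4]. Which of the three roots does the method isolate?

-4

h(-1) = -24 < 0, so the root lies in [-6, -1]
h(-3.5) = -14.625 < 0, so the root lies in [-6, -3.5]
h(-4.75) = 33.421875 > 0, so the root lies in [-4.75, -3.5]
h(-4.125) = 4.5645 > 0, so the root lies in [-4.125, -3.5]
h(-3.8125) = -6.1472 < 0, so the root lies in [-4.125, -3.8125]
h(-3.96875) = -1.0821 < 0, so the root lies in [-4.125, -3.96875]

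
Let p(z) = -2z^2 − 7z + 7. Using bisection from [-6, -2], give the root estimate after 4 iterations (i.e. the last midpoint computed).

z = -4 gives p = 3, positive; keep [-6, -4]
z = -5 gives p = -8, negative; keep [-5, -4]
z = -4.5 gives p = -2, negative; keep [-4.5, -4]
z = -4.25 gives p = 0.625, positive; keep [-4.5, -4.25]

-4.25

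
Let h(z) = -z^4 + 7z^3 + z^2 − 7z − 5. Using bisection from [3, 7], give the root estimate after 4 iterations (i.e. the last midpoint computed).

midpoint 5: h = 235 > 0 → [5, 7]
midpoint 6: h = 205 > 0 → [6, 7]
midpoint 6.5: h = 129.0625 > 0 → [6.5, 7]
midpoint 6.75: h = 70.1992 > 0 → [6.75, 7]

6.75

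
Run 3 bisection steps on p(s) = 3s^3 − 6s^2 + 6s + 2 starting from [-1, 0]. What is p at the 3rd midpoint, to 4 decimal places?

p(-0.5) = -2.875 < 0, so the root lies in [-0.5, 0]
p(-0.25) = 0.078125 > 0, so the root lies in [-0.5, -0.25]
p(-0.375) = -1.251953 < 0, so the root lies in [-0.375, -0.25]

-1.2520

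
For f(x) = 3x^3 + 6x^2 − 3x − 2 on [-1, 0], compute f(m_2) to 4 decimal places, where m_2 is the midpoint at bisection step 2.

m = -0.5, f(m) = 0.625 (+); new bracket [-0.5, 0]
m = -0.25, f(m) = -0.921875 (−); new bracket [-0.5, -0.25]

-0.9219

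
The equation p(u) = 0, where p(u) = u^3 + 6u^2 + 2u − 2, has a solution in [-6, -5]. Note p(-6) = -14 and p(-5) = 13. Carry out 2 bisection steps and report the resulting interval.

[-5.75, -5.5]

u = -5.5 gives p = 2.125, positive; keep [-6, -5.5]
u = -5.75 gives p = -5.234375, negative; keep [-5.75, -5.5]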